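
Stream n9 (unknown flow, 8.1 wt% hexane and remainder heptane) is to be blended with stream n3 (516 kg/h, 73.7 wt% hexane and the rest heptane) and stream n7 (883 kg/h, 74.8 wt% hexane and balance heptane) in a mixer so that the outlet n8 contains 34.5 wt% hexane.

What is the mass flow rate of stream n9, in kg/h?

2114 kg/h

Let n9 be the unknown flow. Total out = 1399 + n9.
hexane balance: 1040.8 + 0.081·n9 = 0.345·(1399 + n9)
(0.081 − 0.345)·n9 = 0.345×1399 − 1040.8 = -558.12
n9 = -558.12 / -0.264 = 2114.1 kg/h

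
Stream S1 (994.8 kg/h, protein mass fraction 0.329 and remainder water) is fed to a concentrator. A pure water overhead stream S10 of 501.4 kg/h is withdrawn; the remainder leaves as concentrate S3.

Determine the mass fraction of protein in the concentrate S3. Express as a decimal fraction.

protein is not removed: 994.8×0.329 = 327.29 kg/h of protein enters S3.
Concentrate = 994.8 − 501.4 = 493.4 kg/h.
Mass fraction = 327.29/493.4 = 0.663.

0.663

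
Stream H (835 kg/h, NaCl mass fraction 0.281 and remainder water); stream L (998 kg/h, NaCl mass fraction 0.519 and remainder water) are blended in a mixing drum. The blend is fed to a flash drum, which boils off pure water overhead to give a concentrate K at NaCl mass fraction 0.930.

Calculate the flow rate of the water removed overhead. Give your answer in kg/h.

1024 kg/h

NaCl entering = 835×0.281 + 998×0.519 = 752.6 kg/h.
All NaCl reports to K, so K = 752.6/0.930 = 809.24 kg/h.
Total feed = 1833 kg/h; overhead = 1833 − 809.24 = 1023.8 kg/h.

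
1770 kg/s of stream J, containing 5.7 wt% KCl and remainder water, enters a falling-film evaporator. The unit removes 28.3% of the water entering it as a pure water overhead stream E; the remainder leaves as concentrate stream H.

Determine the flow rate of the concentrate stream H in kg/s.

1298 kg/s

water entering = 1770×0.943 = 1669.1 kg/s; overhead removed = 0.283×1669.1 = 472.36 kg/s.
Concentrate = 1770 − 472.36 = 1297.6 kg/s.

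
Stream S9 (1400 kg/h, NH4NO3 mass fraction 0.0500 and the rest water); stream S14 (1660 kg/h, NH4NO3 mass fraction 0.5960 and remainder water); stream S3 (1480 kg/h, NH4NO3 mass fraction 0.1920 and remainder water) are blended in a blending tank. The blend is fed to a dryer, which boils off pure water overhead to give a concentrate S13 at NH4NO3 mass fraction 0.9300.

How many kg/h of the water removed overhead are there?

3095 kg/h

NH4NO3 entering = 1400×0.050 + 1660×0.596 + 1480×0.192 = 1343.5 kg/h.
All NH4NO3 reports to S13, so S13 = 1343.5/0.930 = 1444.6 kg/h.
Total feed = 4540 kg/h; overhead = 4540 − 1444.6 = 3095.4 kg/h.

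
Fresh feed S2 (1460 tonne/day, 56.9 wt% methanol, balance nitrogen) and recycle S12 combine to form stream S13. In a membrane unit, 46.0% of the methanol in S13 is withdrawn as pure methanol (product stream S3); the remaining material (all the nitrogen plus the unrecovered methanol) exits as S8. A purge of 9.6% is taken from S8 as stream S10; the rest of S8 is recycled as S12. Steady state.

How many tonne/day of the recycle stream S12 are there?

nitrogen enters only via S2 and leaves only via the purge: 1460×0.431 = 0.096×(nitrogen in S8), and the membrane unit passes all nitrogen, so nitrogen in S13 = nitrogen in S8 = 6554.8 tonne/day.
methanol in S13: m_A = 1460×0.569 + (1−0.096)·(1−0.460)·m_A, so m_A = 830.74/0.5118 = 1623 tonne/day.
S8 = (1−0.460)×1623 + 6554.8 = 7431.2 tonne/day.
Recycle S12 = (1−0.096)×7431.2 = 6717.8 tonne/day.

6718 tonne/day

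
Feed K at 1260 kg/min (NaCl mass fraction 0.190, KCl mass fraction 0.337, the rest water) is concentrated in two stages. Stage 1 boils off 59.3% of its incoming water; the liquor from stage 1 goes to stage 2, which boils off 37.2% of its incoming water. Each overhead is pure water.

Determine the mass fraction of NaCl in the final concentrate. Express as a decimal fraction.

0.293

water in feed = 1260×0.473 = 595.98 kg/min.
After stage 1: water left = (1−0.593)×595.98 = 242.56; stream total = 906.58 kg/min.
After stage 2: water left = (1−0.372)×242.56 = 152.33; final concentrate = 816.35 kg/min.
NaCl fraction = 239.4/816.35 = 0.293.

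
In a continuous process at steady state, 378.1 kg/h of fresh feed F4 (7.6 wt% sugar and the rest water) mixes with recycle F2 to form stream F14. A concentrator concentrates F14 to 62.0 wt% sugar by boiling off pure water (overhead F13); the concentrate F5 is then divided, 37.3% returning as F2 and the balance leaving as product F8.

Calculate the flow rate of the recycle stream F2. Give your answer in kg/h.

27.57 kg/h

Overall sugar balance (none leaves overhead): sugar in fresh feed = sugar in product, i.e. 378.1×0.076 = (1−0.373)·F5·0.620.
F5 = 28.736/(0.620×0.627) = 73.92 kg/h.
Recycle F2 = 0.373×73.92 = 27.572 kg/h.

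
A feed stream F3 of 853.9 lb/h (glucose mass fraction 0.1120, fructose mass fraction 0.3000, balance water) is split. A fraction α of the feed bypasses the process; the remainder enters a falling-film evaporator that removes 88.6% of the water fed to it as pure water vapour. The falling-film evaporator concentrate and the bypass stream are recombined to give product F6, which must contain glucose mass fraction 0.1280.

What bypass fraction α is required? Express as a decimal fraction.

All 853.9×0.112 = 95.637 lb/h of glucose reaches F6, so F6 = 95.637/0.128 = 747.16 lb/h and vapour = 106.74 lb/h.
The evaporator receives (1−α)·853.9 of feed at 0.588 water and removes 0.886 of that water:
0.886×0.588×(1−α)×853.9 = 106.74
(1−α) = 106.74/444.85 = 0.2399;  α = 0.7601.

0.760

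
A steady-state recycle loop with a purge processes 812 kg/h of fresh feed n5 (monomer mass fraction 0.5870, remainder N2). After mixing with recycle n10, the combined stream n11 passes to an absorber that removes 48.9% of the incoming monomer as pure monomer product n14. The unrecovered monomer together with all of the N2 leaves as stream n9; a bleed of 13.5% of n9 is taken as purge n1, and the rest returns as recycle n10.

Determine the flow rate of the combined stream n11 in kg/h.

3338 kg/h

N2 enters only via n5 and leaves only via the purge: 812×0.413 = 0.135×(N2 in n9), and the absorber passes all N2, so N2 in n11 = N2 in n9 = 2484.1 kg/h.
monomer in n11: m_A = 812×0.587 + (1−0.135)·(1−0.489)·m_A, so m_A = 476.64/0.5580 = 854.22 kg/h.
n11 = 854.22 + 2484.1 = 3338.3 kg/h.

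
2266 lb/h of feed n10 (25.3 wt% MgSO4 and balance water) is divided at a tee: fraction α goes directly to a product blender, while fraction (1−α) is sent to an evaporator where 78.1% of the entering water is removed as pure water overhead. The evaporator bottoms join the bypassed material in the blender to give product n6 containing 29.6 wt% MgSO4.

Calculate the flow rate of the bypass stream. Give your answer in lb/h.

1702 lb/h

All 2266×0.253 = 573.3 lb/h of MgSO4 reaches n6, so n6 = 573.3/0.296 = 1936.8 lb/h and vapour = 329.18 lb/h.
The evaporator receives (1−α)·2266 of feed at 0.747 water and removes 0.781 of that water:
0.781×0.747×(1−α)×2266 = 329.18
(1−α) = 329.18/1322 = 0.2490;  α = 0.7510.
Bypass flow = 0.7510×2266 = 1701.8 lb/h.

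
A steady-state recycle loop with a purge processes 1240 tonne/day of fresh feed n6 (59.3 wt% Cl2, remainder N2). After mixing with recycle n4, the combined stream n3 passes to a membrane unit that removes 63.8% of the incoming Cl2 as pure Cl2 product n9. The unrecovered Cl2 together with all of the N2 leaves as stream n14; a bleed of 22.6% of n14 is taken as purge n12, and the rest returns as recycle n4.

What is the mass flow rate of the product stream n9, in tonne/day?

651.7 tonne/day

Cl2 in n3: m_A = 1240×0.593 + (1−0.226)·(1−0.638)·m_A, so m_A = 735.32/0.7198 = 1021.5 tonne/day.
Product n9 = 0.638×1021.5 = 651.75 tonne/day.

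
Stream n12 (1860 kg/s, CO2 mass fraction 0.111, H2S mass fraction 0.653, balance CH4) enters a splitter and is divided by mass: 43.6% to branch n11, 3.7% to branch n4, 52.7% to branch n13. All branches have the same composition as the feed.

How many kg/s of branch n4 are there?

68.82 kg/s

Branch n4 flow = 0.037×1860 = 68.82 kg/s.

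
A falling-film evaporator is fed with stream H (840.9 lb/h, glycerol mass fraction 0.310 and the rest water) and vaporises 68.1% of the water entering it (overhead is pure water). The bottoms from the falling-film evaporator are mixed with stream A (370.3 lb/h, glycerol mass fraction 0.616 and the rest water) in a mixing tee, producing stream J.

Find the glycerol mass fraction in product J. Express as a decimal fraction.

Vapour removed = 0.681×0.690×840.9 = 395.13 lb/h; concentrate = 445.77 lb/h.
glycerol reaching the mixer = 260.68 (from concentrate) + 370.3×0.616 = 488.78 lb/h.
Product flow = 445.77 + 370.3 = 816.07 lb/h; glycerol fraction = 0.599.

0.599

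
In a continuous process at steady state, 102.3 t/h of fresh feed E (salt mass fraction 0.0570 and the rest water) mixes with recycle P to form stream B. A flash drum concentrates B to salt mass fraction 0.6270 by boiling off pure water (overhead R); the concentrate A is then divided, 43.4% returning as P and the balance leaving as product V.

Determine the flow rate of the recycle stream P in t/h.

7.131 t/h

Overall salt balance (none leaves overhead): salt in fresh feed = salt in product, i.e. 102.3×0.057 = (1−0.434)·A·0.627.
A = 5.8311/(0.627×0.566) = 16.431 t/h.
Recycle P = 0.434×16.431 = 7.1311 t/h.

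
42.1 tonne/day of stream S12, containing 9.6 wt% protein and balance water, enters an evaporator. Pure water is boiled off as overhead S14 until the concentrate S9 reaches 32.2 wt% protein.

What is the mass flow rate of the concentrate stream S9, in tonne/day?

protein is conserved: 42.1×0.096 = 4.0416 tonne/day all reports to the concentrate.
Concentrate = 4.0416/(target fraction) = 12.552 tonne/day.

12.55 tonne/day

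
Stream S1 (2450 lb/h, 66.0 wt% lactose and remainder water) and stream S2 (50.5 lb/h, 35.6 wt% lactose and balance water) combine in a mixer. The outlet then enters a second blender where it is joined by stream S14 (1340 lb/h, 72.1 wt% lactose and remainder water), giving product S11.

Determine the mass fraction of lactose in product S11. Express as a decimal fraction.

Overall, product flow = 3840.5 lb/h.
lactose in = 2450×0.660 + 50.5×0.356 + 1340×0.721 = 2601.1 lb/h.
lactose fraction in S11 = 0.6773.

0.6773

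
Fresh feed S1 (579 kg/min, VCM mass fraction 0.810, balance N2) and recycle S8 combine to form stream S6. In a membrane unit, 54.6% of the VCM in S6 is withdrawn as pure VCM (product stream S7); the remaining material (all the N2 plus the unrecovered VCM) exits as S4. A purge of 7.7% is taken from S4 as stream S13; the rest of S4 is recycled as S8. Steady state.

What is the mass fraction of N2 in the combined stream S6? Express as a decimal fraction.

N2 enters only via S1 and leaves only via the purge: 579×0.190 = 0.077×(N2 in S4), and the membrane unit passes all N2, so N2 in S6 = N2 in S4 = 1428.7 kg/min.
VCM in S6: m_A = 579×0.810 + (1−0.077)·(1−0.546)·m_A, so m_A = 468.99/0.5810 = 807.27 kg/min.
S6 = 807.27 + 1428.7 = 2236 kg/min.
N2 fraction in S6 = 1428.7/2236 = 0.639.

0.639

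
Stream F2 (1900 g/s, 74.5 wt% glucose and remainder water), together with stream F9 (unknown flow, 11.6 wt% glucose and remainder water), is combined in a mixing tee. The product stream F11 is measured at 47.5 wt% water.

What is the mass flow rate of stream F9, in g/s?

1022 g/s

Let F9 be the unknown flow. Total out = 1900 + F9.
water balance: 484.5 + 0.884·F9 = 0.475·(1900 + F9)
(0.884 − 0.475)·F9 = 0.475×1900 − 484.5 = 418
F9 = 418 / 0.409 = 1022 g/s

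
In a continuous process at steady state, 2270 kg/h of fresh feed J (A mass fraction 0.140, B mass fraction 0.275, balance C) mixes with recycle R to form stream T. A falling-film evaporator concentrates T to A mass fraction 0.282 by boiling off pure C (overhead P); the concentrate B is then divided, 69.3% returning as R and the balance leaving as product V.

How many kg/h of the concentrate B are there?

3671 kg/h

Overall A balance (none leaves overhead): A in fresh feed = A in product, i.e. 2270×0.140 = (1−0.693)·B·0.282.
B = 317.8/(0.282×0.307) = 3670.8 kg/h.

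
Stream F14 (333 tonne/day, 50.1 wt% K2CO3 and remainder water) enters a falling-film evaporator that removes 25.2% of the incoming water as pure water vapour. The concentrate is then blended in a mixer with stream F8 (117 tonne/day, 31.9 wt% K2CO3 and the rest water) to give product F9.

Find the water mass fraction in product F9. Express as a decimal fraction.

Vapour removed = 0.252×0.499×333 = 41.874 tonne/day; concentrate = 291.13 tonne/day.
water reaching the mixer = 124.29 (from concentrate) + 117×0.681 = 203.97 tonne/day.
Product flow = 291.13 + 117 = 408.13 tonne/day; water fraction = 0.500.

0.500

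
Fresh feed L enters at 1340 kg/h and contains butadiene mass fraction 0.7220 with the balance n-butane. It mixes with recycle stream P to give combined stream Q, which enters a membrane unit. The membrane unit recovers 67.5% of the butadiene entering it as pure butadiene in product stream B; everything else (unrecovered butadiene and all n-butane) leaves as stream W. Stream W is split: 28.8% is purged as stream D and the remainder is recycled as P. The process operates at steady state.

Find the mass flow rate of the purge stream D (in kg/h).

490.3 kg/h

n-butane enters only via L and leaves only via the purge: 1340×0.278 = 0.288×(n-butane in W), and the membrane unit passes all n-butane, so n-butane in Q = n-butane in W = 1293.5 kg/h.
butadiene in Q: m_A = 1340×0.722 + (1−0.288)·(1−0.675)·m_A, so m_A = 967.48/0.7686 = 1258.8 kg/h.
W = (1−0.675)×1258.8 + 1293.5 = 1702.6 kg/h.
Purge D = 0.288×1702.6 = 490.34 kg/h.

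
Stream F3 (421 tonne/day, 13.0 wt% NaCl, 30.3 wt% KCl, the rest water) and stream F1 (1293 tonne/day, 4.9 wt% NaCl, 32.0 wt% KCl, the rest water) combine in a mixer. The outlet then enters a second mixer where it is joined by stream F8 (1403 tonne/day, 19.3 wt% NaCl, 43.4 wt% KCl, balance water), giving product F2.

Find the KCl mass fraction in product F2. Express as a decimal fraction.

Overall, product flow = 3117 tonne/day.
KCl in = 421×0.303 + 1293×0.320 + 1403×0.434 = 1150.2 tonne/day.
KCl fraction in F2 = 0.3690.

0.3690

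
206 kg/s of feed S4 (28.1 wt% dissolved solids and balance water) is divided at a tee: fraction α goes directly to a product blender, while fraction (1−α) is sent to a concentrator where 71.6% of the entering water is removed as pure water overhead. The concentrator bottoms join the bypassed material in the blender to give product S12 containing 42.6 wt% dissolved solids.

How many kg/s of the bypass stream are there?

All 206×0.281 = 57.886 kg/s of dissolved solids reaches S12, so S12 = 57.886/0.426 = 135.88 kg/s and vapour = 70.117 kg/s.
The evaporator receives (1−α)·206 of feed at 0.719 water and removes 0.716 of that water:
0.716×0.719×(1−α)×206 = 70.117
(1−α) = 70.117/106.05 = 0.6612;  α = 0.3388.
Bypass flow = 0.3388×206 = 69.798 kg/s.

69.8 kg/s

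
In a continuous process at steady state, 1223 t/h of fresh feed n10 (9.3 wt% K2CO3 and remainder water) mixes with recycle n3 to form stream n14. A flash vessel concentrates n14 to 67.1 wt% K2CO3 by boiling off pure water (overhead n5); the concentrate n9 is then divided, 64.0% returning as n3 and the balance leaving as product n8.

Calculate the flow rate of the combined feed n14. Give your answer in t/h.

1524 t/h

Overall K2CO3 balance (none leaves overhead): K2CO3 in fresh feed = K2CO3 in product, i.e. 1223×0.093 = (1−0.640)·n9·0.671.
n9 = 113.74/(0.671×0.360) = 470.85 t/h.
Recycle n3 = 0.640×470.85 = 301.35 t/h.
Combined feed n14 = 1223 + 301.35 = 1524.3 t/h.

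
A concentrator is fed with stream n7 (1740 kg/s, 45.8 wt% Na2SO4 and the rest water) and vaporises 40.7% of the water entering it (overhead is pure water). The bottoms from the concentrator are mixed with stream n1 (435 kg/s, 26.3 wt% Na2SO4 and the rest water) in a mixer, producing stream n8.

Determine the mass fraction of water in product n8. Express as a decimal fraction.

0.491

Vapour removed = 0.407×0.542×1740 = 383.83 kg/s; concentrate = 1356.2 kg/s.
water reaching the mixer = 559.25 (from concentrate) + 435×0.737 = 879.84 kg/s.
Product flow = 1356.2 + 435 = 1791.2 kg/s; water fraction = 0.491.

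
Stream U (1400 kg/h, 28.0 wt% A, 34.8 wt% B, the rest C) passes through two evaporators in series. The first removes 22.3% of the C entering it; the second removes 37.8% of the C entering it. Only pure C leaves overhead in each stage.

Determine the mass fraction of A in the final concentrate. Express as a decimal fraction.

0.347

C in feed = 1400×0.372 = 520.8 kg/h.
After stage 1: C left = (1−0.223)×520.8 = 404.66; stream total = 1283.9 kg/h.
After stage 2: C left = (1−0.378)×404.66 = 251.7; final concentrate = 1130.9 kg/h.
A fraction = 392/1130.9 = 0.347.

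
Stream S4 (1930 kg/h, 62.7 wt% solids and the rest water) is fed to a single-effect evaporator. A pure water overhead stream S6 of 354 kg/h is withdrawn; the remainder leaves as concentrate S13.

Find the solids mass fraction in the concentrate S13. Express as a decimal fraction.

0.768

solids is not removed: 1930×0.627 = 1210.1 kg/h of solids enters S13.
Concentrate = 1930 − 354 = 1576 kg/h.
Mass fraction = 1210.1/1576 = 0.768.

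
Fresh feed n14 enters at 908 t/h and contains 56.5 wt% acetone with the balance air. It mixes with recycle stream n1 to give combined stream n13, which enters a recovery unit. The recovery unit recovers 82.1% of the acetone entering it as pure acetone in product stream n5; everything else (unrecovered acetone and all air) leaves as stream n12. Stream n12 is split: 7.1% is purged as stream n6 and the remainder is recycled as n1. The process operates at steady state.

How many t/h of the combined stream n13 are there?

6178 t/h

air enters only via n14 and leaves only via the purge: 908×0.435 = 0.071×(air in n12), and the recovery unit passes all air, so air in n13 = air in n12 = 5563.1 t/h.
acetone in n13: m_A = 908×0.565 + (1−0.071)·(1−0.821)·m_A, so m_A = 513.02/0.8337 = 615.35 t/h.
n13 = 615.35 + 5563.1 = 6178.4 t/h.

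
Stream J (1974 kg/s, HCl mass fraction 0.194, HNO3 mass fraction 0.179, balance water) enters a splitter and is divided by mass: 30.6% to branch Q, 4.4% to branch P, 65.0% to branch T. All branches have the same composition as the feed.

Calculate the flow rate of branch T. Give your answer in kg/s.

1283 kg/s

Branch T flow = 0.650×1974 = 1283.1 kg/s.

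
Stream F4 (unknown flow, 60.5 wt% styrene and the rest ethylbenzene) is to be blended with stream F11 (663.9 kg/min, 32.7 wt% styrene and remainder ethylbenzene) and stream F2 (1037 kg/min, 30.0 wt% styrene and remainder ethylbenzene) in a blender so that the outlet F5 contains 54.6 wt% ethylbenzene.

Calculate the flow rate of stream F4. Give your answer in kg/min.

1616 kg/min

Let F4 be the unknown flow. Total out = 1700.9 + F4.
ethylbenzene balance: 1172.7 + 0.395·F4 = 0.546·(1700.9 + F4)
(0.395 − 0.546)·F4 = 0.546×1700.9 − 1172.7 = -244.01
F4 = -244.01 / -0.151 = 1616 kg/min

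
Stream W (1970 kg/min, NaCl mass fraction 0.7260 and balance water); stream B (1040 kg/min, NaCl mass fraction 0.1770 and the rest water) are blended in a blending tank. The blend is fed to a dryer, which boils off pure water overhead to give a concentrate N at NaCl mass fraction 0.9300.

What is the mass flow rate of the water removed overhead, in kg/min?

1274 kg/min

NaCl entering = 1970×0.726 + 1040×0.177 = 1614.3 kg/min.
All NaCl reports to N, so N = 1614.3/0.930 = 1735.8 kg/min.
Total feed = 3010 kg/min; overhead = 3010 − 1735.8 = 1274.2 kg/min.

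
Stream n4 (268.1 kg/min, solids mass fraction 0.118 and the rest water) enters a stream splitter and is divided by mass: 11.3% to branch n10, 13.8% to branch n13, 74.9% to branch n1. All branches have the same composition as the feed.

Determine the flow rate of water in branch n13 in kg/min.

32.63 kg/min

Branch n13 total = 0.138×268.1 = 36.998 kg/min.
water in n13 = 0.882×36.998 = 32.632 kg/min.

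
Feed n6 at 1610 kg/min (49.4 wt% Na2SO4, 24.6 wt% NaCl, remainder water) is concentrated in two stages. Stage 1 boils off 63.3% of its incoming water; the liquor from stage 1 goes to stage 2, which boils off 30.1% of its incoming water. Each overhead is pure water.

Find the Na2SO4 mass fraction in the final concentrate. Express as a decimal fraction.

0.6124

water in feed = 1610×0.260 = 418.6 kg/min.
After stage 1: water left = (1−0.633)×418.6 = 153.63; stream total = 1345 kg/min.
After stage 2: water left = (1−0.301)×153.63 = 107.38; final concentrate = 1298.8 kg/min.
Na2SO4 fraction = 795.34/1298.8 = 0.6124.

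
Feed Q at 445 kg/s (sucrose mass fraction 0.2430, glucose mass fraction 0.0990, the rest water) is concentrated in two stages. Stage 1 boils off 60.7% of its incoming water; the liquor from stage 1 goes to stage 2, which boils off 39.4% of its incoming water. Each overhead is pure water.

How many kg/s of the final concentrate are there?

221.9 kg/s

water in feed = 445×0.658 = 292.81 kg/s.
After stage 1: water left = (1−0.607)×292.81 = 115.07; stream total = 267.26 kg/s.
After stage 2: water left = (1−0.394)×115.07 = 69.735; final concentrate = 221.93 kg/s.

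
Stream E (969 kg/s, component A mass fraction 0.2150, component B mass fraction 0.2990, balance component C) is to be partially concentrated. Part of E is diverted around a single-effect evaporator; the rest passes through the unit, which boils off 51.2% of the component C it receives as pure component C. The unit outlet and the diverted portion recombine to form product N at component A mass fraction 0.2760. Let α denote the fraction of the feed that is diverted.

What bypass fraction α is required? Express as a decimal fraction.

All 969×0.215 = 208.34 kg/s of component A reaches N, so N = 208.34/0.276 = 754.84 kg/s and vapour = 214.16 kg/s.
The evaporator receives (1−α)·969 of feed at 0.486 component C and removes 0.512 of that component C:
0.512×0.486×(1−α)×969 = 214.16
(1−α) = 214.16/241.12 = 0.8882;  α = 0.1118.

0.112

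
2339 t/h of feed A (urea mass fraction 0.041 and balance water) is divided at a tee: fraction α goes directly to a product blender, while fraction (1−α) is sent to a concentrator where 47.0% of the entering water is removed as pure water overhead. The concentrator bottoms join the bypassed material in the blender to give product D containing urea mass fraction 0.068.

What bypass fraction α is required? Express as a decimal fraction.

0.119

All 2339×0.041 = 95.899 t/h of urea reaches D, so D = 95.899/0.068 = 1410.3 t/h and vapour = 928.72 t/h.
The evaporator receives (1−α)·2339 of feed at 0.959 water and removes 0.470 of that water:
0.470×0.959×(1−α)×2339 = 928.72
(1−α) = 928.72/1054.3 = 0.8809;  α = 0.1191.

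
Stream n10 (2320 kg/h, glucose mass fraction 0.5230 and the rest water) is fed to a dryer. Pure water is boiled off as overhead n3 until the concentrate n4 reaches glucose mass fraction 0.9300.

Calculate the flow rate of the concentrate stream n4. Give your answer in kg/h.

1305 kg/h

glucose is conserved: 2320×0.523 = 1213.4 kg/h all reports to the concentrate.
Concentrate = 1213.4/(target fraction) = 1304.7 kg/h.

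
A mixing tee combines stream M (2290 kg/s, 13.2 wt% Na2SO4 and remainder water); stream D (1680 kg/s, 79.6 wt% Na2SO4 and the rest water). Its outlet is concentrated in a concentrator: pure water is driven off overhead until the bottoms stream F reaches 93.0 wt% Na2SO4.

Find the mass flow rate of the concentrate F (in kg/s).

1763 kg/s

Na2SO4 entering = 2290×0.132 + 1680×0.796 = 1639.6 kg/s.
All Na2SO4 reports to F, so F = 1639.6/0.930 = 1763 kg/s.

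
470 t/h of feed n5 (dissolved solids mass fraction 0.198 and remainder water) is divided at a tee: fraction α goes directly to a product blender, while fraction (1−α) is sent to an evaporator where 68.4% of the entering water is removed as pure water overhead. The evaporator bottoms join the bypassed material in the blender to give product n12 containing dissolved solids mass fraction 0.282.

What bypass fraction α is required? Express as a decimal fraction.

0.457

All 470×0.198 = 93.06 t/h of dissolved solids reaches n12, so n12 = 93.06/0.282 = 330 t/h and vapour = 140 t/h.
The evaporator receives (1−α)·470 of feed at 0.802 water and removes 0.684 of that water:
0.684×0.802×(1−α)×470 = 140
(1−α) = 140/257.83 = 0.5430;  α = 0.4570.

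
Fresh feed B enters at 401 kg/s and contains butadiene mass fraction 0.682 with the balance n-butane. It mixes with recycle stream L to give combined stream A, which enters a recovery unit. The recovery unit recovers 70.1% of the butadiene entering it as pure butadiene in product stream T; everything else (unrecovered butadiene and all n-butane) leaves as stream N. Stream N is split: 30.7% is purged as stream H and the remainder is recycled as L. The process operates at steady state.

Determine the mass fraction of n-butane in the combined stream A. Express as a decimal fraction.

n-butane enters only via B and leaves only via the purge: 401×0.318 = 0.307×(n-butane in N), and the recovery unit passes all n-butane, so n-butane in A = n-butane in N = 415.37 kg/s.
butadiene in A: m_A = 401×0.682 + (1−0.307)·(1−0.701)·m_A, so m_A = 273.48/0.7928 = 344.96 kg/s.
A = 344.96 + 415.37 = 760.33 kg/s.
n-butane fraction in A = 415.37/760.33 = 0.546.

0.546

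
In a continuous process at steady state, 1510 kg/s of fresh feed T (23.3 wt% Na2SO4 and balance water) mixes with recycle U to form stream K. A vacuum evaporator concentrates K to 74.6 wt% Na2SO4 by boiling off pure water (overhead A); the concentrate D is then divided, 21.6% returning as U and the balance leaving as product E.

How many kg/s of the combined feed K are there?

Overall Na2SO4 balance (none leaves overhead): Na2SO4 in fresh feed = Na2SO4 in product, i.e. 1510×0.233 = (1−0.216)·D·0.746.
D = 351.83/(0.746×0.784) = 601.56 kg/s.
Recycle U = 0.216×601.56 = 129.94 kg/s.
Combined feed K = 1510 + 129.94 = 1639.9 kg/s.

1640 kg/s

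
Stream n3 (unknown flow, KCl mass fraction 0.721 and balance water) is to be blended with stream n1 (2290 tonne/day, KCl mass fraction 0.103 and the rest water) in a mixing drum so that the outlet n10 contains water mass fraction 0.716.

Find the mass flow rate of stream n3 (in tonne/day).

Let n3 be the unknown flow. Total out = 2290 + n3.
water balance: 2054.1 + 0.279·n3 = 0.716·(2290 + n3)
(0.279 − 0.716)·n3 = 0.716×2290 − 2054.1 = -414.49
n3 = -414.49 / -0.437 = 948.49 tonne/day

948.5 tonne/day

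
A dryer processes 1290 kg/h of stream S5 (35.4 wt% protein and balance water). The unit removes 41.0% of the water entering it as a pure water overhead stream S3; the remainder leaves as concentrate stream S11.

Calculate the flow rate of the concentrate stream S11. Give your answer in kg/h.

948.3 kg/h

water entering = 1290×0.646 = 833.34 kg/h; overhead removed = 0.410×833.34 = 341.67 kg/h.
Concentrate = 1290 − 341.67 = 948.33 kg/h.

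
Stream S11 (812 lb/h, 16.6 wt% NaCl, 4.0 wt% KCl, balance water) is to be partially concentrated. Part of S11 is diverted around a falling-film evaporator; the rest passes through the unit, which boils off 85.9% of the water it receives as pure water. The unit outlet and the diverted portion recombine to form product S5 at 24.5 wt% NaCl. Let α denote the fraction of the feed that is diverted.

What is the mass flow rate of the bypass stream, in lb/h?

All 812×0.166 = 134.79 lb/h of NaCl reaches S5, so S5 = 134.79/0.245 = 550.17 lb/h and vapour = 261.83 lb/h.
The evaporator receives (1−α)·812 of feed at 0.794 water and removes 0.859 of that water:
0.859×0.794×(1−α)×812 = 261.83
(1−α) = 261.83/553.82 = 0.4728;  α = 0.5272.
Bypass flow = 0.5272×812 = 428.11 lb/h.

428.1 lb/h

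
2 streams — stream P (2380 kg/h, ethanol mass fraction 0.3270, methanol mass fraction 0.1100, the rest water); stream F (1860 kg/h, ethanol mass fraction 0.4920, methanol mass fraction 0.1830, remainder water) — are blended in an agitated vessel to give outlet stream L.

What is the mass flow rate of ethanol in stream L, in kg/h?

ethanol out = ethanol in = 2380×0.327 + 1860×0.492 = 1693.4 kg/h.

1693 kg/h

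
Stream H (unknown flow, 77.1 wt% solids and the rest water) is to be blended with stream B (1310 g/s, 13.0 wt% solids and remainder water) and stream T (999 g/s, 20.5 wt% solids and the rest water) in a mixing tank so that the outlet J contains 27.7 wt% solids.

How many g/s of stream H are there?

535.4 g/s

Let H be the unknown flow. Total out = 2309 + H.
solids balance: 375.1 + 0.771·H = 0.277·(2309 + H)
(0.771 − 0.277)·H = 0.277×2309 − 375.1 = 264.5
H = 264.5 / 0.494 = 535.42 g/s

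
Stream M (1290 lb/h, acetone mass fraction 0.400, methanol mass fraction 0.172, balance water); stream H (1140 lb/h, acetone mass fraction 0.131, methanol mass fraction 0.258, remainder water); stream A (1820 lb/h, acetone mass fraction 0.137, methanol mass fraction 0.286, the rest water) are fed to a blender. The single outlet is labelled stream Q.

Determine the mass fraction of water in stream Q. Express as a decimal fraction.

0.541

Total flow out = 1290 + 1140 + 1820 = 4250 lb/h.
water in = 1290×0.428 + 1140×0.611 + 1820×0.577 = 2298.8 lb/h.
water mass fraction in Q = 2298.8/4250 = 0.541.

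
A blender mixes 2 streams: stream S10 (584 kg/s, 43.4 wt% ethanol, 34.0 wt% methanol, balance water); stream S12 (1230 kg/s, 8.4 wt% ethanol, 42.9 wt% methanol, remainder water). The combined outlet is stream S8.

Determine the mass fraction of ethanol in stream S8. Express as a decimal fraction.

Total flow out = 584 + 1230 = 1814 kg/s.
ethanol in = 584×0.434 + 1230×0.084 = 356.78 kg/s.
ethanol mass fraction in S8 = 356.78/1814 = 0.197.

0.197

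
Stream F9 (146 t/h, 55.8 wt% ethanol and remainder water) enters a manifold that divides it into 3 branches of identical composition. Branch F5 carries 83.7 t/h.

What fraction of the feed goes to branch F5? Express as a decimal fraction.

Fraction to F5 = 83.7/146 = 0.5733.

0.573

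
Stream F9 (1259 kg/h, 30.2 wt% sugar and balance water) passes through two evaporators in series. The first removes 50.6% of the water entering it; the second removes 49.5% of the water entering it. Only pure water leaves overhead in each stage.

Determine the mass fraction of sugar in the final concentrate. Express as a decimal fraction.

0.634

water in feed = 1259×0.698 = 878.78 kg/h.
After stage 1: water left = (1−0.506)×878.78 = 434.12; stream total = 814.34 kg/h.
After stage 2: water left = (1−0.495)×434.12 = 219.23; final concentrate = 599.45 kg/h.
sugar fraction = 380.22/599.45 = 0.634.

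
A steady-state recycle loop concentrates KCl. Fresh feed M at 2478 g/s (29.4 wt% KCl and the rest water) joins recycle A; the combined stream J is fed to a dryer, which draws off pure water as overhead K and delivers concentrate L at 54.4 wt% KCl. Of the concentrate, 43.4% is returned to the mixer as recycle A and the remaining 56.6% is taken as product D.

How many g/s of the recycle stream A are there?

1027 g/s

Overall KCl balance (none leaves overhead): KCl in fresh feed = KCl in product, i.e. 2478×0.294 = (1−0.434)·L·0.544.
L = 728.53/(0.544×0.566) = 2366.1 g/s.
Recycle A = 0.434×2366.1 = 1026.9 g/s.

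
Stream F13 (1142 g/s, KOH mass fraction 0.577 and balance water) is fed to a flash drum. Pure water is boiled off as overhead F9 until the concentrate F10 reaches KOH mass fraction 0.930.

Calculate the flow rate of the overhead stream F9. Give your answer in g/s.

433.5 g/s

KOH is conserved: 1142×0.577 = 658.93 g/s all reports to the concentrate.
Concentrate = 658.93/(target fraction) = 708.53 g/s.
Overhead = 1142 − 708.53 = 433.47 g/s.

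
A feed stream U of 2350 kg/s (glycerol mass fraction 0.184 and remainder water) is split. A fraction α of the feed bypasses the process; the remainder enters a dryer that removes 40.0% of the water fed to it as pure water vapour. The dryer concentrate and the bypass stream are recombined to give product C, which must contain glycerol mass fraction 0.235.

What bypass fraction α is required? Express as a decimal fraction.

All 2350×0.184 = 432.4 kg/s of glycerol reaches C, so C = 432.4/0.235 = 1840 kg/s and vapour = 510 kg/s.
The evaporator receives (1−α)·2350 of feed at 0.816 water and removes 0.400 of that water:
0.400×0.816×(1−α)×2350 = 510
(1−α) = 510/767.04 = 0.6649;  α = 0.3351.

0.335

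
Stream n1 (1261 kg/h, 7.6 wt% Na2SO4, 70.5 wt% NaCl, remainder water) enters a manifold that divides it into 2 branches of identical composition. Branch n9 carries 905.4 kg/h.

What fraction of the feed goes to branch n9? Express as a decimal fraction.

Fraction to n9 = 905.4/1261 = 0.7180.

0.718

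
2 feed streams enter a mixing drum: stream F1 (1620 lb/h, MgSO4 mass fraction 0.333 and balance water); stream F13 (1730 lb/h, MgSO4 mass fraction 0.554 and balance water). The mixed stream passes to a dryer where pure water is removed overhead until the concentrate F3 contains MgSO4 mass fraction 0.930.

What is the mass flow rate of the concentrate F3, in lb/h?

MgSO4 entering = 1620×0.333 + 1730×0.554 = 1497.9 lb/h.
All MgSO4 reports to F3, so F3 = 1497.9/0.930 = 1610.6 lb/h.

1611 lb/h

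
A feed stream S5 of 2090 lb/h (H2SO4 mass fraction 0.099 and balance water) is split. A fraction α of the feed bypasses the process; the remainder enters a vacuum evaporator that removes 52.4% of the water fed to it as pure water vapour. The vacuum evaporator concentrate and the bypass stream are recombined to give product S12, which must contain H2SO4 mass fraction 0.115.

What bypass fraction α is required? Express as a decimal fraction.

0.705

All 2090×0.099 = 206.91 lb/h of H2SO4 reaches S12, so S12 = 206.91/0.115 = 1799.2 lb/h and vapour = 290.78 lb/h.
The evaporator receives (1−α)·2090 of feed at 0.901 water and removes 0.524 of that water:
0.524×0.901×(1−α)×2090 = 290.78
(1−α) = 290.78/986.74 = 0.2947;  α = 0.7053.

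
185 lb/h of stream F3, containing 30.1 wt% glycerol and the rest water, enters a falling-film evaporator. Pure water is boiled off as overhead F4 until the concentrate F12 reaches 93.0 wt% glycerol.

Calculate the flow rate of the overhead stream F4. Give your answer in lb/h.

glycerol is conserved: 185×0.301 = 55.685 lb/h all reports to the concentrate.
Concentrate = 55.685/(target fraction) = 59.876 lb/h.
Overhead = 185 − 59.876 = 125.12 lb/h.

125.1 lb/h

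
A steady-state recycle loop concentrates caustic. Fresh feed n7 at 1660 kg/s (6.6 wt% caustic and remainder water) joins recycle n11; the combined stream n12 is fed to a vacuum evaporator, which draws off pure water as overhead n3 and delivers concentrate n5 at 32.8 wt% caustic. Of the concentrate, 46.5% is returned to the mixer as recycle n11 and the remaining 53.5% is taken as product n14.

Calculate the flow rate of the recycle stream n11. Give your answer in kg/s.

290.3 kg/s

Overall caustic balance (none leaves overhead): caustic in fresh feed = caustic in product, i.e. 1660×0.066 = (1−0.465)·n5·0.328.
n5 = 109.56/(0.328×0.535) = 624.34 kg/s.
Recycle n11 = 0.465×624.34 = 290.32 kg/s.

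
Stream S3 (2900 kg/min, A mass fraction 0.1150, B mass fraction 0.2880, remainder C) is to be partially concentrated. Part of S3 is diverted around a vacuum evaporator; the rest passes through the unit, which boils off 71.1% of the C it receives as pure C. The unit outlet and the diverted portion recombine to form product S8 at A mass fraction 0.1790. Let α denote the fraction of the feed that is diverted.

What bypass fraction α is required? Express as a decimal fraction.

All 2900×0.115 = 333.5 kg/min of A reaches S8, so S8 = 333.5/0.179 = 1863.1 kg/min and vapour = 1036.9 kg/min.
The evaporator receives (1−α)·2900 of feed at 0.597 C and removes 0.711 of that C:
0.711×0.597×(1−α)×2900 = 1036.9
(1−α) = 1036.9/1231 = 0.8423;  α = 0.1577.

0.158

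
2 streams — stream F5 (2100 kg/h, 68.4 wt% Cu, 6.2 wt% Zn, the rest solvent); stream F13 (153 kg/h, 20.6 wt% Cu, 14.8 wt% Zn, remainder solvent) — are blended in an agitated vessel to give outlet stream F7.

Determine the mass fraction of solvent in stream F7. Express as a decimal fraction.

Total flow out = 2100 + 153 = 2253 kg/h.
solvent in = 2100×0.254 + 153×0.646 = 632.24 kg/h.
solvent mass fraction in F7 = 632.24/2253 = 0.281.

0.281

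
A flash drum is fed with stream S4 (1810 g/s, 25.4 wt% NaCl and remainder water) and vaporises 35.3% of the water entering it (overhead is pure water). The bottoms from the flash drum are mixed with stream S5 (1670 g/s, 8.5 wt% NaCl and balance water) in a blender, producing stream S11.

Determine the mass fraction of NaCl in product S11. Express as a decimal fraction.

Vapour removed = 0.353×0.746×1810 = 476.64 g/s; concentrate = 1333.4 g/s.
NaCl reaching the mixer = 459.74 (from concentrate) + 1670×0.085 = 601.69 g/s.
Product flow = 1333.4 + 1670 = 3003.4 g/s; NaCl fraction = 0.200.

0.200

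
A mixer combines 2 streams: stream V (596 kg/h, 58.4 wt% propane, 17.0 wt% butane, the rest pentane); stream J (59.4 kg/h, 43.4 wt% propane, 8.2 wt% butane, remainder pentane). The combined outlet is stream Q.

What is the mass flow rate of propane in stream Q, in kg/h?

373.8 kg/h

propane out = propane in = 596×0.584 + 59.4×0.434 = 373.84 kg/h.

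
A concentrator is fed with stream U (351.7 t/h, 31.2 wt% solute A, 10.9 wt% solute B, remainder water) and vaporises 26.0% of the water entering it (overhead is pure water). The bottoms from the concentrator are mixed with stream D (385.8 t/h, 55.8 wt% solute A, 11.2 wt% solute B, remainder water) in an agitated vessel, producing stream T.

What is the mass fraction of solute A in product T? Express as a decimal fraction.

Vapour removed = 0.260×0.579×351.7 = 52.945 t/h; concentrate = 298.76 t/h.
solute A reaching the mixer = 109.73 (from concentrate) + 385.8×0.558 = 325.01 t/h.
Product flow = 298.76 + 385.8 = 684.56 t/h; solute A fraction = 0.4748.

0.4748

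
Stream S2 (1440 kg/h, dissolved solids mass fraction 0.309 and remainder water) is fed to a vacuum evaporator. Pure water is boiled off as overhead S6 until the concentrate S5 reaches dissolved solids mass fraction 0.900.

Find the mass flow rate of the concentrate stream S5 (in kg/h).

494.4 kg/h

dissolved solids is conserved: 1440×0.309 = 444.96 kg/h all reports to the concentrate.
Concentrate = 444.96/(target fraction) = 494.4 kg/h.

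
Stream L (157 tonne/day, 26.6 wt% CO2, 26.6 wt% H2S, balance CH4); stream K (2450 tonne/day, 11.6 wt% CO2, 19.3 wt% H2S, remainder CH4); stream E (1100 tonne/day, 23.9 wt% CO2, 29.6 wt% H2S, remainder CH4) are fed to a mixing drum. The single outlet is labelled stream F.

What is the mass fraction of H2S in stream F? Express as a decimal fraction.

Total flow out = 157 + 2450 + 1100 = 3707 tonne/day.
H2S in = 157×0.266 + 2450×0.193 + 1100×0.296 = 840.21 tonne/day.
H2S mass fraction in F = 840.21/3707 = 0.2267.

0.2267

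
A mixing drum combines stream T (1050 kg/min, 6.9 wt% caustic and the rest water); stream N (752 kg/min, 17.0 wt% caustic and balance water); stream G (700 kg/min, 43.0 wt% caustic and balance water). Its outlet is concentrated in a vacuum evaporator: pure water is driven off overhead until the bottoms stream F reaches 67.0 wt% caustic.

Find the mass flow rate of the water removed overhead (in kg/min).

1754 kg/min

caustic entering = 1050×0.069 + 752×0.170 + 700×0.430 = 501.29 kg/min.
All caustic reports to F, so F = 501.29/0.670 = 748.19 kg/min.
Total feed = 2502 kg/min; overhead = 2502 − 748.19 = 1753.8 kg/min.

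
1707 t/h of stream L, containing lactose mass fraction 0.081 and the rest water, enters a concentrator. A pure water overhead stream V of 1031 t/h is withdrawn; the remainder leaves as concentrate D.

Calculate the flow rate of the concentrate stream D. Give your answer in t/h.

Concentrate = 1707 − 1031 = 676 t/h.

676 t/h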